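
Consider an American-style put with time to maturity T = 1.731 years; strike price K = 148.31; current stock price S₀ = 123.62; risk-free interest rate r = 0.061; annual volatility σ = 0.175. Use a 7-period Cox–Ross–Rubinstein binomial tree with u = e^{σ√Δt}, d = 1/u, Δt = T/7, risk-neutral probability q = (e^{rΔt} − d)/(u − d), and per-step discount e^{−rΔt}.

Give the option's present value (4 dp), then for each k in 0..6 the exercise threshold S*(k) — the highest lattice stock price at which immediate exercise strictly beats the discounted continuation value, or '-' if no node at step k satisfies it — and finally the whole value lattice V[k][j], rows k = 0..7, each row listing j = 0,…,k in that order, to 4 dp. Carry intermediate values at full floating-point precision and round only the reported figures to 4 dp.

params: Δt=0.24729 u=1.09092 d=0.91666 q=0.56547 e^(-rΔt)=0.98503
t_7 payoffs: 81.0849 68.3046 53.0946 34.9931 13.4502 0.0000 0.0000 0.0000
t_6: node(6,0) S=73.3374 payoff=74.9726 vs cont=72.7523 → 74.9726 [stop]  node(6,1) S=87.2797 payoff=61.0303 vs cont=58.8099 → 61.0303 [stop]  node(6,2) S=103.8726 payoff=44.4374 vs cont=42.2170 → 44.4374 [stop]  node(6,3) S=123.6200 payoff=24.6900 vs cont=22.4696 → 24.6900 [stop]  node(6,4) S=147.1216 payoff=1.1884 vs cont=5.7570 → 5.7570 [wait]  node(6,5) S=175.0912 payoff=0.0000 vs cont=0.0000 → 0.0000 [wait]  node(6,6) S=208.3782 payoff=0.0000 vs cont=0.0000 → 0.0000 [wait]  ⇒ S*(6)=123.6200
t_5: node(5,0) S=80.0054 payoff=68.3046 vs cont=66.0842 → 68.3046 [stop]  node(5,1) S=95.2154 payoff=53.0946 vs cont=50.8743 → 53.0946 [stop]  node(5,2) S=113.3169 payoff=34.9931 vs cont=32.7727 → 34.9931 [stop]  node(5,3) S=134.8598 payoff=13.4502 vs cont=13.7745 → 13.7745 [wait]  node(5,4) S=160.4983 payoff=0.0000 vs cont=2.4641 → 2.4641 [wait]  node(5,5) S=191.0110 payoff=0.0000 vs cont=0.0000 → 0.0000 [wait]  ⇒ S*(5)=113.3169
t_4: node(4,0) S=87.2797 payoff=61.0303 vs cont=58.8099 → 61.0303 [stop]  node(4,1) S=103.8726 payoff=44.4374 vs cont=42.2170 → 44.4374 [stop]  node(4,2) S=123.6200 payoff=24.6900 vs cont=22.6503 → 24.6900 [stop]  node(4,3) S=147.1216 payoff=1.1884 vs cont=7.2683 → 7.2683 [wait]  node(4,4) S=175.0912 payoff=0.0000 vs cont=1.0547 → 1.0547 [wait]  ⇒ S*(4)=123.6200
t_3: node(3,0) S=95.2154 payoff=53.0946 vs cont=50.8743 → 53.0946 [stop]  node(3,1) S=113.3169 payoff=34.9931 vs cont=32.7727 → 34.9931 [stop]  node(3,2) S=134.8598 payoff=13.4502 vs cont=14.6164 → 14.6164 [wait]  node(3,3) S=160.4983 payoff=0.0000 vs cont=3.6985 → 3.6985 [wait]  ⇒ S*(3)=113.3169
t_2: node(2,0) S=103.8726 payoff=44.4374 vs cont=42.2170 → 44.4374 [stop]  node(2,1) S=123.6200 payoff=24.6900 vs cont=23.1192 → 24.6900 [stop]  node(2,2) S=147.1216 payoff=1.1884 vs cont=8.3162 → 8.3162 [wait]  ⇒ S*(2)=123.6200
t_1: node(1,0) S=113.3169 payoff=34.9931 vs cont=32.7727 → 34.9931 [stop]  node(1,1) S=134.8598 payoff=13.4502 vs cont=15.2000 → 15.2000 [wait]  ⇒ S*(1)=113.3169
t_0: node(0,0) S=123.6200 payoff=24.6900 vs cont=23.4443 → 24.6900 [stop]  ⇒ S*(0)=123.6200

price = 24.6900
boundary = 123.6200 113.3169 123.6200 113.3169 123.6200 113.3169 123.6200
tree:
24.6900
34.9931 15.2000
44.4374 24.6900 8.3162
53.0946 34.9931 14.6164 3.6985
61.0303 44.4374 24.6900 7.2683 1.0547
68.3046 53.0946 34.9931 13.7745 2.4641 0.0000
74.9726 61.0303 44.4374 24.6900 5.7570 0.0000 0.0000
81.0849 68.3046 53.0946 34.9931 13.4502 0.0000 0.0000 0.0000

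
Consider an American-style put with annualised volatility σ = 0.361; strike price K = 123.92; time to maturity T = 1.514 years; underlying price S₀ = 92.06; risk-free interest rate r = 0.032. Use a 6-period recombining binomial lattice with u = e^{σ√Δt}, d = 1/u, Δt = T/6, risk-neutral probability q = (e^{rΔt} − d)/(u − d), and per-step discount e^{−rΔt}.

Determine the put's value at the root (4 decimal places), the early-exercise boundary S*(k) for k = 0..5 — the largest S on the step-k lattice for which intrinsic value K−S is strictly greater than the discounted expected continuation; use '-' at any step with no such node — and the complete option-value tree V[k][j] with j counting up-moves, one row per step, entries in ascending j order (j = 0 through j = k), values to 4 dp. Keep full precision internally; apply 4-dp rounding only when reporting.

price = 35.8327
boundary = - - 64.0561 76.7920 64.0561 76.7920
tree:
35.8327
47.2813 23.8901
59.8639 34.2900 12.8942
70.4875 47.1280 20.7979 4.4481
79.3492 59.8639 32.2696 8.5744 0.0000
86.7412 70.4875 47.1280 16.5281 0.0000 0.0000
92.9073 79.3492 59.8639 31.8600 0.0000 0.0000 0.0000

params: Δt=0.25233 u=1.19882 d=0.83415 q=0.47702 e^(-rΔt)=0.99196
t_6 payoffs: 92.9073 79.3492 59.8639 31.8600 0.0000 0.0000 0.0000
t_5: node(5,0) S=37.1788 payoff=86.7412 vs cont=85.7446 → 86.7412 [stop]  node(5,1) S=53.4325 payoff=70.4875 vs cont=69.4909 → 70.4875 [stop]  node(5,2) S=76.7920 payoff=47.1280 vs cont=46.1314 → 47.1280 [stop]  node(5,3) S=110.3637 payoff=13.5563 vs cont=16.5281 → 16.5281 [wait]  node(5,4) S=158.6121 payoff=0.0000 vs cont=0.0000 → 0.0000 [wait]  node(5,5) S=227.9537 payoff=0.0000 vs cont=0.0000 → 0.0000 [wait]  ⇒ S*(5)=76.7920
t_4: node(4,0) S=44.5708 payoff=79.3492 vs cont=78.3526 → 79.3492 [stop]  node(4,1) S=64.0561 payoff=59.8639 vs cont=58.8673 → 59.8639 [stop]  node(4,2) S=92.0600 payoff=31.8600 vs cont=32.2696 → 32.2696 [wait]  node(4,3) S=132.3065 payoff=0.0000 vs cont=8.5744 → 8.5744 [wait]  node(4,4) S=190.1479 payoff=0.0000 vs cont=0.0000 → 0.0000 [wait]  ⇒ S*(4)=64.0561
t_3: node(3,0) S=53.4325 payoff=70.4875 vs cont=69.4909 → 70.4875 [stop]  node(3,1) S=76.7920 payoff=47.1280 vs cont=46.3253 → 47.1280 [stop]  node(3,2) S=110.3637 payoff=13.5563 vs cont=20.7979 → 20.7979 [wait]  node(3,3) S=158.6121 payoff=0.0000 vs cont=4.4481 → 4.4481 [wait]  ⇒ S*(3)=76.7920
t_2: node(2,0) S=64.0561 payoff=59.8639 vs cont=58.8673 → 59.8639 [stop]  node(2,1) S=92.0600 payoff=31.8600 vs cont=34.2900 → 34.2900 [wait]  node(2,2) S=132.3065 payoff=0.0000 vs cont=12.8942 → 12.8942 [wait]  ⇒ S*(2)=64.0561
t_1: node(1,0) S=76.7920 payoff=47.1280 vs cont=47.2813 → 47.2813 [wait]  node(1,1) S=110.3637 payoff=13.5563 vs cont=23.8901 → 23.8901 [wait]  ⇒ S*(1)=-
t_0: node(0,0) S=92.0600 payoff=31.8600 vs cont=35.8327 → 35.8327 [wait]  ⇒ S*(0)=-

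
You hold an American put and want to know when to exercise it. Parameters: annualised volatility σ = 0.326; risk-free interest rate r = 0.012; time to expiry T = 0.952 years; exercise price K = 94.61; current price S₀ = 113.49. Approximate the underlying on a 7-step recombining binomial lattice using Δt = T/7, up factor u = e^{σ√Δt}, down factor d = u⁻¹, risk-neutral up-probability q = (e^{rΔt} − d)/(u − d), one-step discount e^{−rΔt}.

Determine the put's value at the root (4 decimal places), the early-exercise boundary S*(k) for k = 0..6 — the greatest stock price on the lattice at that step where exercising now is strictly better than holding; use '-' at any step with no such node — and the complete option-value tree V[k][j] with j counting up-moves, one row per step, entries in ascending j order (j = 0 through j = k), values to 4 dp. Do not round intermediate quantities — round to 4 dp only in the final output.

price = 5.5706
boundary = - - - - - 62.2153 70.1632
tree:
5.5706
8.4909 2.3846
12.5949 4.0159 0.6023
18.0629 6.6369 1.1531 0.0000
24.8338 10.6937 2.2073 0.0000 0.0000
32.3947 16.6207 4.2253 0.0000 0.0000 0.0000
39.4423 24.4468 8.0885 0.0000 0.0000 0.0000 0.0000
45.6915 32.3947 15.4836 0.0000 0.0000 0.0000 0.0000 0.0000

params: Δt=0.13600 u=1.12775 d=0.88672 q=0.47676 e^(-rΔt)=0.99837
t_7 payoffs: 45.6915 32.3947 15.4836 0.0000 0.0000 0.0000 0.0000 0.0000
t_6: node(6,0) S=55.1677 payoff=39.4423 vs cont=39.2880 → 39.4423 [stop]  node(6,1) S=70.1632 payoff=24.4468 vs cont=24.2926 → 24.4468 [stop]  node(6,2) S=89.2346 payoff=5.3754 vs cont=8.0885 → 8.0885 [wait]  node(6,3) S=113.4900 payoff=0.0000 vs cont=0.0000 → 0.0000 [wait]  node(6,4) S=144.3384 payoff=0.0000 vs cont=0.0000 → 0.0000 [wait]  node(6,5) S=183.5719 payoff=0.0000 vs cont=0.0000 → 0.0000 [wait]  node(6,6) S=233.4696 payoff=0.0000 vs cont=0.0000 → 0.0000 [wait]  ⇒ S*(6)=70.1632
t_5: node(5,0) S=62.2153 payoff=32.3947 vs cont=32.2405 → 32.3947 [stop]  node(5,1) S=79.1264 payoff=15.4836 vs cont=16.6207 → 16.6207 [wait]  node(5,2) S=100.6342 payoff=0.0000 vs cont=4.2253 → 4.2253 [wait]  node(5,3) S=127.9881 payoff=0.0000 vs cont=0.0000 → 0.0000 [wait]  node(5,4) S=162.7773 payoff=0.0000 vs cont=0.0000 → 0.0000 [wait]  node(5,5) S=207.0228 payoff=0.0000 vs cont=0.0000 → 0.0000 [wait]  ⇒ S*(5)=62.2153
t_4: node(4,0) S=70.1632 payoff=24.4468 vs cont=24.8338 → 24.8338 [wait]  node(4,1) S=89.2346 payoff=5.3754 vs cont=10.6937 → 10.6937 [wait]  node(4,2) S=113.4900 payoff=0.0000 vs cont=2.2073 → 2.2073 [wait]  node(4,3) S=144.3384 payoff=0.0000 vs cont=0.0000 → 0.0000 [wait]  node(4,4) S=183.5719 payoff=0.0000 vs cont=0.0000 → 0.0000 [wait]  ⇒ S*(4)=-
t_3: node(3,0) S=79.1264 payoff=15.4836 vs cont=18.0629 → 18.0629 [wait]  node(3,1) S=100.6342 payoff=0.0000 vs cont=6.6369 → 6.6369 [wait]  node(3,2) S=127.9881 payoff=0.0000 vs cont=1.1531 → 1.1531 [wait]  node(3,3) S=162.7773 payoff=0.0000 vs cont=0.0000 → 0.0000 [wait]  ⇒ S*(3)=-
t_2: node(2,0) S=89.2346 payoff=5.3754 vs cont=12.5949 → 12.5949 [wait]  node(2,1) S=113.4900 payoff=0.0000 vs cont=4.0159 → 4.0159 [wait]  node(2,2) S=144.3384 payoff=0.0000 vs cont=0.6023 → 0.6023 [wait]  ⇒ S*(2)=-
t_1: node(1,0) S=100.6342 payoff=0.0000 vs cont=8.4909 → 8.4909 [wait]  node(1,1) S=127.9881 payoff=0.0000 vs cont=2.3846 → 2.3846 [wait]  ⇒ S*(1)=-
t_0: node(0,0) S=113.4900 payoff=0.0000 vs cont=5.5706 → 5.5706 [wait]  ⇒ S*(0)=-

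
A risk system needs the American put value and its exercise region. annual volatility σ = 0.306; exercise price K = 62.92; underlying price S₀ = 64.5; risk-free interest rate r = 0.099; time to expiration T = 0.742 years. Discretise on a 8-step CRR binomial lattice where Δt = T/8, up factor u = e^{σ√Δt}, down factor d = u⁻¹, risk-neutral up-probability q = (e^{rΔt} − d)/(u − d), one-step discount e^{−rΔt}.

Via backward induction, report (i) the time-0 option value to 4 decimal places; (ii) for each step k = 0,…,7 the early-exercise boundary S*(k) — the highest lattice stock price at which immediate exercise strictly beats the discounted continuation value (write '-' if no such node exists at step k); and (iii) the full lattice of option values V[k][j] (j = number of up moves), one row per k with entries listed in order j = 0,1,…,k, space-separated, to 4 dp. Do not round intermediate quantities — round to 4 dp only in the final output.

price = 4.2333
boundary = - - - 48.7687 44.4292 48.7687 53.5321 48.7687
tree:
4.2333
6.5494 2.2215
9.8089 3.7287 0.9030
14.1513 6.0700 1.6854 0.2142
18.4908 9.5049 3.0828 0.4563 0.0000
22.4442 14.1513 5.4869 0.9718 0.0000 0.0000
26.0457 18.4908 9.3879 2.0696 0.0000 0.0000 0.0000
29.3269 22.4442 14.1513 4.4079 0.0000 0.0000 0.0000 0.0000
32.3160 26.0457 18.4908 9.3879 0.0000 0.0000 0.0000 0.0000 0.0000

Δt=0.09275  u=1.09767  d=0.91102  q=0.52614  discount=0.99086
step 8 (expiry): payoffs max(K−S,0) = 32.3160 26.0457 18.4908 9.3879 0.0000 0.0000 0.0000 0.0000 0.0000
step 7: (k=7,j=0): S=33.5931, (K−S)⁺=29.3269, hold=28.7518 ⇒ V=29.3269 exercise | (k=7,j=1): S=40.4758, (K−S)⁺=22.4442, hold=21.8690 ⇒ V=22.4442 exercise | (k=7,j=2): S=48.7687, (K−S)⁺=14.1513, hold=13.5762 ⇒ V=14.1513 exercise | (k=7,j=3): S=58.7607, (K−S)⁺=4.1593, hold=4.4079 ⇒ V=4.4079 continue | (k=7,j=4): S=70.7999, (K−S)⁺=0.0000, hold=0.0000 ⇒ V=0.0000 continue | (k=7,j=5): S=85.3057, (K−S)⁺=0.0000, hold=0.0000 ⇒ V=0.0000 continue | (k=7,j=6): S=102.7835, (K−S)⁺=0.0000, hold=0.0000 ⇒ V=0.0000 continue | (k=7,j=7): S=123.8423, (K−S)⁺=0.0000, hold=0.0000 ⇒ V=0.0000 continue  boundary S*=48.7687
step 6: (k=6,j=0): S=36.8743, (K−S)⁺=26.0457, hold=25.4706 ⇒ V=26.0457 exercise | (k=6,j=1): S=44.4292, (K−S)⁺=18.4908, hold=17.9157 ⇒ V=18.4908 exercise | (k=6,j=2): S=53.5321, (K−S)⁺=9.3879, hold=8.9424 ⇒ V=9.3879 exercise | (k=6,j=3): S=64.5000, (K−S)⁺=0.0000, hold=2.0696 ⇒ V=2.0696 continue | (k=6,j=4): S=77.7151, (K−S)⁺=0.0000, hold=0.0000 ⇒ V=0.0000 continue | (k=6,j=5): S=93.6377, (K−S)⁺=0.0000, hold=0.0000 ⇒ V=0.0000 continue | (k=6,j=6): S=112.8226, (K−S)⁺=0.0000, hold=0.0000 ⇒ V=0.0000 continue  boundary S*=53.5321
step 5: (k=5,j=0): S=40.4758, (K−S)⁺=22.4442, hold=21.8690 ⇒ V=22.4442 exercise | (k=5,j=1): S=48.7687, (K−S)⁺=14.1513, hold=13.5762 ⇒ V=14.1513 exercise | (k=5,j=2): S=58.7607, (K−S)⁺=4.1593, hold=5.4869 ⇒ V=5.4869 continue | (k=5,j=3): S=70.7999, (K−S)⁺=0.0000, hold=0.9718 ⇒ V=0.9718 continue | (k=5,j=4): S=85.3057, (K−S)⁺=0.0000, hold=0.0000 ⇒ V=0.0000 continue | (k=5,j=5): S=102.7835, (K−S)⁺=0.0000, hold=0.0000 ⇒ V=0.0000 continue  boundary S*=48.7687
step 4: (k=4,j=0): S=44.4292, (K−S)⁺=18.4908, hold=17.9157 ⇒ V=18.4908 exercise | (k=4,j=1): S=53.5321, (K−S)⁺=9.3879, hold=9.5049 ⇒ V=9.5049 continue | (k=4,j=2): S=64.5000, (K−S)⁺=0.0000, hold=3.0828 ⇒ V=3.0828 continue | (k=4,j=3): S=77.7151, (K−S)⁺=0.0000, hold=0.4563 ⇒ V=0.4563 continue | (k=4,j=4): S=93.6377, (K−S)⁺=0.0000, hold=0.0000 ⇒ V=0.0000 continue  boundary S*=44.4292
step 3: (k=3,j=0): S=48.7687, (K−S)⁺=14.1513, hold=13.6372 ⇒ V=14.1513 exercise | (k=3,j=1): S=58.7607, (K−S)⁺=4.1593, hold=6.0700 ⇒ V=6.0700 continue | (k=3,j=2): S=70.7999, (K−S)⁺=0.0000, hold=1.6854 ⇒ V=1.6854 continue | (k=3,j=3): S=85.3057, (K−S)⁺=0.0000, hold=0.2142 ⇒ V=0.2142 continue  boundary S*=48.7687
step 2: (k=2,j=0): S=53.5321, (K−S)⁺=9.3879, hold=9.8089 ⇒ V=9.8089 continue | (k=2,j=1): S=64.5000, (K−S)⁺=0.0000, hold=3.7287 ⇒ V=3.7287 continue | (k=2,j=2): S=77.7151, (K−S)⁺=0.0000, hold=0.9030 ⇒ V=0.9030 continue  boundary S*=-
step 1: (k=1,j=0): S=58.7607, (K−S)⁺=4.1593, hold=6.5494 ⇒ V=6.5494 continue | (k=1,j=1): S=70.7999, (K−S)⁺=0.0000, hold=2.2215 ⇒ V=2.2215 continue  boundary S*=-
step 0: (k=0,j=0): S=64.5000, (K−S)⁺=0.0000, hold=4.2333 ⇒ V=4.2333 continue  boundary S*=-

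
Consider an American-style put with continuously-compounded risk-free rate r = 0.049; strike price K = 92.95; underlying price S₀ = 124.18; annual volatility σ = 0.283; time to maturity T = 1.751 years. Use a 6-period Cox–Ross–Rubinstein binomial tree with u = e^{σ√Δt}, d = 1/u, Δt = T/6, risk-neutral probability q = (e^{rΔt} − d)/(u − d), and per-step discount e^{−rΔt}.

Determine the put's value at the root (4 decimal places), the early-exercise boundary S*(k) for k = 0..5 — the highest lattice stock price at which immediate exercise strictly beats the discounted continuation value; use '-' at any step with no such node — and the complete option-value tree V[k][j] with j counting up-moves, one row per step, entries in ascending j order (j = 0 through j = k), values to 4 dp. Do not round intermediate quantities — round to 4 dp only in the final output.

Δt=0.29183, u=1.16519, d=0.85823, q=0.50877, disc=e^(-rΔt)=0.98580
k=6 terminal: V=max(K-S,0) → 43.3275 25.5795 1.4838 0.0000 0.0000 0.0000 0.0000
k=5: j=0 S=57.8195 intr=35.1305 cont=33.8108 V=35.1305[EX]; j=1 S=78.4992 intr=14.4508 cont=13.1311 V=14.4508[EX]; j=2 S=106.5752 intr=0.0000 cont=0.7185 V=0.7185[hold]; j=3 S=144.6929 intr=0.0000 cont=0.0000 V=0.0000[hold]; j=4 S=196.4436 intr=0.0000 cont=0.0000 V=0.0000[hold]; j=5 S=266.7036 intr=0.0000 cont=0.0000 V=0.0000[hold]  S*(5)=78.4992
k=4: j=0 S=67.3705 intr=25.5795 cont=24.2598 V=25.5795[EX]; j=1 S=91.4662 intr=1.4838 cont=7.3582 V=7.3582[hold]; j=2 S=124.1800 intr=0.0000 cont=0.3479 V=0.3479[hold]; j=3 S=168.5942 intr=0.0000 cont=0.0000 V=0.0000[hold]; j=4 S=228.8935 intr=0.0000 cont=0.0000 V=0.0000[hold]  S*(4)=67.3705
k=3: j=0 S=78.4992 intr=14.4508 cont=16.0774 V=16.0774[hold]; j=1 S=106.5752 intr=0.0000 cont=3.7377 V=3.7377[hold]; j=2 S=144.6929 intr=0.0000 cont=0.1685 V=0.1685[hold]; j=3 S=196.4436 intr=0.0000 cont=0.0000 V=0.0000[hold]  S*(3)=-
k=2: j=0 S=91.4662 intr=1.4838 cont=9.6601 V=9.6601[hold]; j=1 S=124.1800 intr=0.0000 cont=1.8945 V=1.8945[hold]; j=2 S=168.5942 intr=0.0000 cont=0.0816 V=0.0816[hold]  S*(2)=-
k=1: j=0 S=106.5752 intr=0.0000 cont=5.6281 V=5.6281[hold]; j=1 S=144.6929 intr=0.0000 cont=0.9583 V=0.9583[hold]  S*(1)=-
k=0: j=0 S=124.1800 intr=0.0000 cont=3.2061 V=3.2061[hold]  S*(0)=-

price = 3.2061
boundary = - - - - 67.3705 78.4992
tree:
3.2061
5.6281 0.9583
9.6601 1.8945 0.0816
16.0774 3.7377 0.1685 0.0000
25.5795 7.3582 0.3479 0.0000 0.0000
35.1305 14.4508 0.7185 0.0000 0.0000 0.0000
43.3275 25.5795 1.4838 0.0000 0.0000 0.0000 0.0000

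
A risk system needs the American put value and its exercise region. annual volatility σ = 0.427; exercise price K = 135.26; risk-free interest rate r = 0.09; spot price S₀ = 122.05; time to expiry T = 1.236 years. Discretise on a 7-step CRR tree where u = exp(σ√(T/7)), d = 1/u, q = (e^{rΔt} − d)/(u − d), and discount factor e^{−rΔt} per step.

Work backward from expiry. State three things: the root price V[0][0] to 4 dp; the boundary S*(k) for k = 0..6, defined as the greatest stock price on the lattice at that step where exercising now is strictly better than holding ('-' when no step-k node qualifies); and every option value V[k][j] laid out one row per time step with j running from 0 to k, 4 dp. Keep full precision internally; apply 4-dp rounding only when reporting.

price = 24.8986
boundary = - - 85.2490 71.2468 85.2490 102.0031 85.2490
tree:
24.8986
35.9105 14.6701
50.0110 22.9421 6.8571
64.0132 34.6325 11.9714 1.9558
75.7156 50.0110 20.3436 3.9716 0.0000
85.4958 64.0132 33.2569 8.0650 0.0000 0.0000
93.6697 75.7156 50.0110 16.3773 0.0000 0.0000 0.0000
100.5009 85.4958 64.0132 33.2569 0.0000 0.0000 0.0000 0.0000

Δt=0.17657  u=1.19653  d=0.83575  q=0.49966  discount=0.98423
step 7 (expiry): payoffs max(K−S,0) = 100.5009 85.4958 64.0132 33.2569 0.0000 0.0000 0.0000 0.0000
step 6: (k=6,j=0): S=41.5903, (K−S)⁺=93.6697, hold=91.5372 ⇒ V=93.6697 exercise | (k=6,j=1): S=59.5444, (K−S)⁺=75.7156, hold=73.5831 ⇒ V=75.7156 exercise | (k=6,j=2): S=85.2490, (K−S)⁺=50.0110, hold=47.8785 ⇒ V=50.0110 exercise | (k=6,j=3): S=122.0500, (K−S)⁺=13.2100, hold=16.3773 ⇒ V=16.3773 continue | (k=6,j=4): S=174.7375, (K−S)⁺=0.0000, hold=0.0000 ⇒ V=0.0000 continue | (k=6,j=5): S=250.1696, (K−S)⁺=0.0000, hold=0.0000 ⇒ V=0.0000 continue | (k=6,j=6): S=358.1649, (K−S)⁺=0.0000, hold=0.0000 ⇒ V=0.0000 continue  boundary S*=85.2490
step 5: (k=5,j=0): S=49.7642, (K−S)⁺=85.4958, hold=83.3633 ⇒ V=85.4958 exercise | (k=5,j=1): S=71.2468, (K−S)⁺=64.0132, hold=61.8807 ⇒ V=64.0132 exercise | (k=5,j=2): S=102.0031, (K−S)⁺=33.2569, hold=32.6820 ⇒ V=33.2569 exercise | (k=5,j=3): S=146.0367, (K−S)⁺=0.0000, hold=8.0650 ⇒ V=8.0650 continue | (k=5,j=4): S=209.0790, (K−S)⁺=0.0000, hold=0.0000 ⇒ V=0.0000 continue | (k=5,j=5): S=299.3359, (K−S)⁺=0.0000, hold=0.0000 ⇒ V=0.0000 continue  boundary S*=102.0031
step 4: (k=4,j=0): S=59.5444, (K−S)⁺=75.7156, hold=73.5831 ⇒ V=75.7156 exercise | (k=4,j=1): S=85.2490, (K−S)⁺=50.0110, hold=47.8785 ⇒ V=50.0110 exercise | (k=4,j=2): S=122.0500, (K−S)⁺=13.2100, hold=20.3436 ⇒ V=20.3436 continue | (k=4,j=3): S=174.7375, (K−S)⁺=0.0000, hold=3.9716 ⇒ V=3.9716 continue | (k=4,j=4): S=250.1696, (K−S)⁺=0.0000, hold=0.0000 ⇒ V=0.0000 continue  boundary S*=85.2490
step 3: (k=3,j=0): S=71.2468, (K−S)⁺=64.0132, hold=61.8807 ⇒ V=64.0132 exercise | (k=3,j=1): S=102.0031, (K−S)⁺=33.2569, hold=34.6325 ⇒ V=34.6325 continue | (k=3,j=2): S=146.0367, (K−S)⁺=0.0000, hold=11.9714 ⇒ V=11.9714 continue | (k=3,j=3): S=209.0790, (K−S)⁺=0.0000, hold=1.9558 ⇒ V=1.9558 continue  boundary S*=71.2468
step 2: (k=2,j=0): S=85.2490, (K−S)⁺=50.0110, hold=48.5550 ⇒ V=50.0110 exercise | (k=2,j=1): S=122.0500, (K−S)⁺=13.2100, hold=22.9421 ⇒ V=22.9421 continue | (k=2,j=2): S=174.7375, (K−S)⁺=0.0000, hold=6.8571 ⇒ V=6.8571 continue  boundary S*=85.2490
step 1: (k=1,j=0): S=102.0031, (K−S)⁺=33.2569, hold=35.9105 ⇒ V=35.9105 continue | (k=1,j=1): S=146.0367, (K−S)⁺=0.0000, hold=14.6701 ⇒ V=14.6701 continue  boundary S*=-
step 0: (k=0,j=0): S=122.0500, (K−S)⁺=13.2100, hold=24.8986 ⇒ V=24.8986 continue  boundary S*=-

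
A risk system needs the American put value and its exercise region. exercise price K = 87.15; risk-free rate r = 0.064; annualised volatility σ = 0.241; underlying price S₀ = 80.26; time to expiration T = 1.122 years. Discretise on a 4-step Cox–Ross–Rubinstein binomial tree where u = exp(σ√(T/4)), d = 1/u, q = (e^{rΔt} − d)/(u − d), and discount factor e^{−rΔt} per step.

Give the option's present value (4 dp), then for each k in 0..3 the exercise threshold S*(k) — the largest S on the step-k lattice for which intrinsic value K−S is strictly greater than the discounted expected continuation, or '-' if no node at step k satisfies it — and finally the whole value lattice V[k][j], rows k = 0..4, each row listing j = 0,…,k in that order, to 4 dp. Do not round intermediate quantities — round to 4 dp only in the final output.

Δt=0.28050  u=1.13614  d=0.88017  q=0.53890  discount=0.98221
step 4 (expiry): payoffs max(K−S,0) = 38.9810 24.9725 6.8900 0.0000 0.0000
step 3: (k=3,j=0): S=54.7268, (K−S)⁺=32.4232, hold=30.8726 ⇒ V=32.4232 exercise | (k=3,j=1): S=70.6425, (K−S)⁺=16.5075, hold=14.9569 ⇒ V=16.5075 exercise | (k=3,j=2): S=91.1868, (K−S)⁺=0.0000, hold=3.1205 ⇒ V=3.1205 continue | (k=3,j=3): S=117.7058, (K−S)⁺=0.0000, hold=0.0000 ⇒ V=0.0000 continue  boundary S*=70.6425
step 2: (k=2,j=0): S=62.1775, (K−S)⁺=24.9725, hold=23.4219 ⇒ V=24.9725 exercise | (k=2,j=1): S=80.2600, (K−S)⁺=6.8900, hold=9.1279 ⇒ V=9.1279 continue | (k=2,j=2): S=103.6013, (K−S)⁺=0.0000, hold=1.4132 ⇒ V=1.4132 continue  boundary S*=62.1775
step 1: (k=1,j=0): S=70.6425, (K−S)⁺=16.5075, hold=16.1414 ⇒ V=16.5075 exercise | (k=1,j=1): S=91.1868, (K−S)⁺=0.0000, hold=4.8820 ⇒ V=4.8820 continue  boundary S*=70.6425
step 0: (k=0,j=0): S=80.2600, (K−S)⁺=6.8900, hold=10.0603 ⇒ V=10.0603 continue  boundary S*=-

price = 10.0603
boundary = - 70.6425 62.1775 70.6425
tree:
10.0603
16.5075 4.8820
24.9725 9.1279 1.4132
32.4232 16.5075 3.1205 0.0000
38.9810 24.9725 6.8900 0.0000 0.0000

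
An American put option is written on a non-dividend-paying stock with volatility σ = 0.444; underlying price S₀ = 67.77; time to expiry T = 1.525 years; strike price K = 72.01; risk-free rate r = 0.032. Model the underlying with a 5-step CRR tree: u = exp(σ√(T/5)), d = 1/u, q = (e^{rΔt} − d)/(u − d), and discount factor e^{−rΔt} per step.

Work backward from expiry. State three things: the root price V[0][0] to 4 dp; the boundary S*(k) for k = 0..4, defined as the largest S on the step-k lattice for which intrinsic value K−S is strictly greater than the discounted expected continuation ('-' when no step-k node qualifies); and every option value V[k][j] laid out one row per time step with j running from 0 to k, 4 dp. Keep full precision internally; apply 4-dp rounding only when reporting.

Δt=0.30500  u=1.27789  d=0.78254  q=0.45880  discount=0.99029
step 5 (expiry): payoffs max(K−S,0) = 52.1226 39.5341 18.9771 0.0000 0.0000 0.0000
step 4: (k=4,j=0): S=25.4138, (K−S)⁺=46.5962, hold=45.8968 ⇒ V=46.5962 exercise | (k=4,j=1): S=41.5005, (K−S)⁺=30.5095, hold=29.8101 ⇒ V=30.5095 exercise | (k=4,j=2): S=67.7700, (K−S)⁺=4.2400, hold=10.1706 ⇒ V=10.1706 continue | (k=4,j=3): S=110.6679, (K−S)⁺=0.0000, hold=0.0000 ⇒ V=0.0000 continue | (k=4,j=4): S=180.7198, (K−S)⁺=0.0000, hold=0.0000 ⇒ V=0.0000 continue  boundary S*=41.5005
step 3: (k=3,j=0): S=32.4759, (K−S)⁺=39.5341, hold=38.8347 ⇒ V=39.5341 exercise | (k=3,j=1): S=53.0329, (K−S)⁺=18.9771, hold=20.9722 ⇒ V=20.9722 continue | (k=3,j=2): S=86.6023, (K−S)⁺=0.0000, hold=5.4508 ⇒ V=5.4508 continue | (k=3,j=3): S=141.4209, (K−S)⁺=0.0000, hold=0.0000 ⇒ V=0.0000 continue  boundary S*=32.4759
step 2: (k=2,j=0): S=41.5005, (K−S)⁺=30.5095, hold=30.7166 ⇒ V=30.7166 continue | (k=2,j=1): S=67.7700, (K−S)⁺=4.2400, hold=13.7164 ⇒ V=13.7164 continue | (k=2,j=2): S=110.6679, (K−S)⁺=0.0000, hold=2.9213 ⇒ V=2.9213 continue  boundary S*=-
step 1: (k=1,j=0): S=53.0329, (K−S)⁺=18.9771, hold=22.6943 ⇒ V=22.6943 continue | (k=1,j=1): S=86.6023, (K−S)⁺=0.0000, hold=8.6785 ⇒ V=8.6785 continue  boundary S*=-
step 0: (k=0,j=0): S=67.7700, (K−S)⁺=4.2400, hold=16.1058 ⇒ V=16.1058 continue  boundary S*=-

price = 16.1058
boundary = - - - 32.4759 41.5005
tree:
16.1058
22.6943 8.6785
30.7166 13.7164 2.9213
39.5341 20.9722 5.4508 0.0000
46.5962 30.5095 10.1706 0.0000 0.0000
52.1226 39.5341 18.9771 0.0000 0.0000 0.0000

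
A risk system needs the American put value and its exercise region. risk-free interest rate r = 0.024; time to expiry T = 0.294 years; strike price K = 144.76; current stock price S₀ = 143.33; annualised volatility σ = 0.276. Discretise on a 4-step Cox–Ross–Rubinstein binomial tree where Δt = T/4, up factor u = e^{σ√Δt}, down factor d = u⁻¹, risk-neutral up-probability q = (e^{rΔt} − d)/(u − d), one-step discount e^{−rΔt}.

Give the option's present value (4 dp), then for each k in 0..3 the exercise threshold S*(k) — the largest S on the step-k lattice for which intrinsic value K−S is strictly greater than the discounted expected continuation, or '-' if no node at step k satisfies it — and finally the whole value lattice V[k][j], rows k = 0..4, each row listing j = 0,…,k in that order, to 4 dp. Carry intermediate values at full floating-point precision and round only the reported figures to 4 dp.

Δt=0.07350  u=1.07770  d=0.92790  q=0.49309  discount=0.99824
step 4 (expiry): payoffs max(K−S,0) = 38.5046 21.3518 1.4300 0.0000 0.0000
step 3: (k=3,j=0): S=114.5111, (K−S)⁺=30.2489, hold=29.9938 ⇒ V=30.2489 exercise | (k=3,j=1): S=132.9966, (K−S)⁺=11.7634, hold=11.5083 ⇒ V=11.7634 exercise | (k=3,j=2): S=154.4663, (K−S)⁺=0.0000, hold=0.7236 ⇒ V=0.7236 continue | (k=3,j=3): S=179.4018, (K−S)⁺=0.0000, hold=0.0000 ⇒ V=0.0000 continue  boundary S*=132.9966
step 2: (k=2,j=0): S=123.4082, (K−S)⁺=21.3518, hold=21.0967 ⇒ V=21.3518 exercise | (k=2,j=1): S=143.3300, (K−S)⁺=1.4300, hold=6.3087 ⇒ V=6.3087 continue | (k=2,j=2): S=166.4678, (K−S)⁺=0.0000, hold=0.3662 ⇒ V=0.3662 continue  boundary S*=123.4082
step 1: (k=1,j=0): S=132.9966, (K−S)⁺=11.7634, hold=13.9096 ⇒ V=13.9096 continue | (k=1,j=1): S=154.4663, (K−S)⁺=0.0000, hold=3.3725 ⇒ V=3.3725 continue  boundary S*=-
step 0: (k=0,j=0): S=143.3300, (K−S)⁺=1.4300, hold=8.6985 ⇒ V=8.6985 continue  boundary S*=-

price = 8.6985
boundary = - - 123.4082 132.9966
tree:
8.6985
13.9096 3.3725
21.3518 6.3087 0.3662
30.2489 11.7634 0.7236 0.0000
38.5046 21.3518 1.4300 0.0000 0.0000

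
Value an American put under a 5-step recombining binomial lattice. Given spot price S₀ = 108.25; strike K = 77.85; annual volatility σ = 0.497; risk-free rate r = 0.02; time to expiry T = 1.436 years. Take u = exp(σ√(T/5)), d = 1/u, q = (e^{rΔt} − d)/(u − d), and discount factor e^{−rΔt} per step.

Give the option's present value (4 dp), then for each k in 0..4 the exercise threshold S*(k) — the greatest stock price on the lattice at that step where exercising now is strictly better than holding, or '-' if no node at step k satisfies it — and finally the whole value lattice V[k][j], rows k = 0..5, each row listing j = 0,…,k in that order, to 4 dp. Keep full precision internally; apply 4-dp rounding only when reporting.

Δt=0.28720  u=1.30519  d=0.76617  q=0.44449  discount=0.99427
step 5 (expiry): payoffs max(K−S,0) = 49.2700 29.1635 0.0000 0.0000 0.0000 0.0000
step 4: (k=4,j=0): S=37.3022, (K−S)⁺=40.5478, hold=40.1019 ⇒ V=40.5478 exercise | (k=4,j=1): S=63.5450, (K−S)⁺=14.3050, hold=16.1078 ⇒ V=16.1078 continue | (k=4,j=2): S=108.2500, (K−S)⁺=0.0000, hold=0.0000 ⇒ V=0.0000 continue | (k=4,j=3): S=184.4057, (K−S)⁺=0.0000, hold=0.0000 ⇒ V=0.0000 continue | (k=4,j=4): S=314.1383, (K−S)⁺=0.0000, hold=0.0000 ⇒ V=0.0000 continue  boundary S*=37.3022
step 3: (k=3,j=0): S=48.6865, (K−S)⁺=29.1635, hold=29.5144 ⇒ V=29.5144 continue | (k=3,j=1): S=82.9382, (K−S)⁺=0.0000, hold=8.8968 ⇒ V=8.8968 continue | (k=3,j=2): S=141.2867, (K−S)⁺=0.0000, hold=0.0000 ⇒ V=0.0000 continue | (k=3,j=3): S=240.6842, (K−S)⁺=0.0000, hold=0.0000 ⇒ V=0.0000 continue  boundary S*=-
step 2: (k=2,j=0): S=63.5450, (K−S)⁺=14.3050, hold=20.2335 ⇒ V=20.2335 continue | (k=2,j=1): S=108.2500, (K−S)⁺=0.0000, hold=4.9139 ⇒ V=4.9139 continue | (k=2,j=2): S=184.4057, (K−S)⁺=0.0000, hold=0.0000 ⇒ V=0.0000 continue  boundary S*=-
step 1: (k=1,j=0): S=82.9382, (K−S)⁺=0.0000, hold=13.3472 ⇒ V=13.3472 continue | (k=1,j=1): S=141.2867, (K−S)⁺=0.0000, hold=2.7141 ⇒ V=2.7141 continue  boundary S*=-
step 0: (k=0,j=0): S=108.2500, (K−S)⁺=0.0000, hold=8.5715 ⇒ V=8.5715 continue  boundary S*=-

price = 8.5715
boundary = - - - - 37.3022
tree:
8.5715
13.3472 2.7141
20.2335 4.9139 0.0000
29.5144 8.8968 0.0000 0.0000
40.5478 16.1078 0.0000 0.0000 0.0000
49.2700 29.1635 0.0000 0.0000 0.0000 0.0000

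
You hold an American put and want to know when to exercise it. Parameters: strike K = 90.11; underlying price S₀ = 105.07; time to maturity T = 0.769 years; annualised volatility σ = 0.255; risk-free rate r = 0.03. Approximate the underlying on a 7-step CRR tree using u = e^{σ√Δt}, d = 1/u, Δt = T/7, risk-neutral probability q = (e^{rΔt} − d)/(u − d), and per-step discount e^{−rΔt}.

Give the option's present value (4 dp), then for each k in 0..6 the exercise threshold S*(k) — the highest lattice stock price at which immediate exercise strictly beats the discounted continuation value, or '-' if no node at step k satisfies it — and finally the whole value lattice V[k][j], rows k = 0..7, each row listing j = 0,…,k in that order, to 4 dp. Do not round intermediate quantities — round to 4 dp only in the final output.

price = 2.8328
boundary = - - - - - 68.8570 74.9297
tree:
2.8328
4.5341 1.1393
7.0692 2.0127 0.2678
10.6684 3.4935 0.5356 0.0000
15.4533 5.9232 1.0712 0.0000 0.0000
21.2530 9.7184 2.1427 0.0000 0.0000 0.0000
26.8336 15.1803 4.2856 0.0000 0.0000 0.0000 0.0000
31.9619 21.2530 8.5719 0.0000 0.0000 0.0000 0.0000 0.0000

Δt=0.10986, u=1.08819, d=0.91895, q=0.49839, disc=e^(-rΔt)=0.99671
k=7 terminal: V=max(K-S,0) → 31.9619 21.2530 8.5719 0.0000 0.0000 0.0000 0.0000 0.0000
k=6: j=0 S=63.2764 intr=26.8336 cont=26.5371 V=26.8336[EX]; j=1 S=74.9297 intr=15.1803 cont=14.8838 V=15.1803[EX]; j=2 S=88.7292 intr=1.3808 cont=4.2856 V=4.2856[hold]; j=3 S=105.0700 intr=0.0000 cont=0.0000 V=0.0000[hold]; j=4 S=124.4202 intr=0.0000 cont=0.0000 V=0.0000[hold]; j=5 S=147.3341 intr=0.0000 cont=0.0000 V=0.0000[hold]; j=6 S=174.4679 intr=0.0000 cont=0.0000 V=0.0000[hold]  S*(6)=74.9297
k=5: j=0 S=68.8570 intr=21.2530 cont=20.9565 V=21.2530[EX]; j=1 S=81.5381 intr=8.5719 cont=9.7184 V=9.7184[hold]; j=2 S=96.5545 intr=0.0000 cont=2.1427 V=2.1427[hold]; j=3 S=114.3365 intr=0.0000 cont=0.0000 V=0.0000[hold]; j=4 S=135.3933 intr=0.0000 cont=0.0000 V=0.0000[hold]; j=5 S=160.3280 intr=0.0000 cont=0.0000 V=0.0000[hold]  S*(5)=68.8570
k=4: j=0 S=74.9297 intr=15.1803 cont=15.4533 V=15.4533[hold]; j=1 S=88.7292 intr=1.3808 cont=5.9232 V=5.9232[hold]; j=2 S=105.0700 intr=0.0000 cont=1.0712 V=1.0712[hold]; j=3 S=124.4202 intr=0.0000 cont=0.0000 V=0.0000[hold]; j=4 S=147.3341 intr=0.0000 cont=0.0000 V=0.0000[hold]  S*(4)=-
k=3: j=0 S=81.5381 intr=8.5719 cont=10.6684 V=10.6684[hold]; j=1 S=96.5545 intr=0.0000 cont=3.4935 V=3.4935[hold]; j=2 S=114.3365 intr=0.0000 cont=0.5356 V=0.5356[hold]; j=3 S=135.3933 intr=0.0000 cont=0.0000 V=0.0000[hold]  S*(3)=-
k=2: j=0 S=88.7292 intr=1.3808 cont=7.0692 V=7.0692[hold]; j=1 S=105.0700 intr=0.0000 cont=2.0127 V=2.0127[hold]; j=2 S=124.4202 intr=0.0000 cont=0.2678 V=0.2678[hold]  S*(2)=-
k=1: j=0 S=96.5545 intr=0.0000 cont=4.5341 V=4.5341[hold]; j=1 S=114.3365 intr=0.0000 cont=1.1393 V=1.1393[hold]  S*(1)=-
k=0: j=0 S=105.0700 intr=0.0000 cont=2.8328 V=2.8328[hold]  S*(0)=-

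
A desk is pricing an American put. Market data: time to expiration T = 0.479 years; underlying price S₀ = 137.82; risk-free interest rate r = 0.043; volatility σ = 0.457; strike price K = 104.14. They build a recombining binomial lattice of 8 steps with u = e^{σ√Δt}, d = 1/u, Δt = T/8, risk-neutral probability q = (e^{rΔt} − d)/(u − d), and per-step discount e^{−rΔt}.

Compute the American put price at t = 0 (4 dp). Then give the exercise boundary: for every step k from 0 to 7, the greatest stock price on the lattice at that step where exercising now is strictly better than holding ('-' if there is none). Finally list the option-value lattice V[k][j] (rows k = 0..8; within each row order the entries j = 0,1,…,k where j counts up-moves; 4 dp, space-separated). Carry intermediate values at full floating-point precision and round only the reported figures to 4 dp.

Δt=0.05987  u=1.11832  d=0.89420  q=0.48358  discount=0.99743
step 8 (expiry): payoffs max(K−S,0) = 47.8032 33.6833 16.0245 0.0000 0.0000 0.0000 0.0000 0.0000 0.0000
step 7: (k=7,j=0): S=63.0024, (K−S)⁺=41.1376, hold=40.8698 ⇒ V=41.1376 exercise | (k=7,j=1): S=78.7929, (K−S)⁺=25.3471, hold=25.0793 ⇒ V=25.3471 exercise | (k=7,j=2): S=98.5411, (K−S)⁺=5.5989, hold=8.2542 ⇒ V=8.2542 continue | (k=7,j=3): S=123.2387, (K−S)⁺=0.0000, hold=0.0000 ⇒ V=0.0000 continue | (k=7,j=4): S=154.1265, (K−S)⁺=0.0000, hold=0.0000 ⇒ V=0.0000 continue | (k=7,j=5): S=192.7557, (K−S)⁺=0.0000, hold=0.0000 ⇒ V=0.0000 continue | (k=7,j=6): S=241.0667, (K−S)⁺=0.0000, hold=0.0000 ⇒ V=0.0000 continue | (k=7,j=7): S=301.4860, (K−S)⁺=0.0000, hold=0.0000 ⇒ V=0.0000 continue  boundary S*=78.7929
step 6: (k=6,j=0): S=70.4567, (K−S)⁺=33.6833, hold=33.4155 ⇒ V=33.6833 exercise | (k=6,j=1): S=88.1155, (K−S)⁺=16.0245, hold=17.0374 ⇒ V=17.0374 continue | (k=6,j=2): S=110.2002, (K−S)⁺=0.0000, hold=4.2517 ⇒ V=4.2517 continue | (k=6,j=3): S=137.8200, (K−S)⁺=0.0000, hold=0.0000 ⇒ V=0.0000 continue | (k=6,j=4): S=172.3623, (K−S)⁺=0.0000, hold=0.0000 ⇒ V=0.0000 continue | (k=6,j=5): S=215.5620, (K−S)⁺=0.0000, hold=0.0000 ⇒ V=0.0000 continue | (k=6,j=6): S=269.5890, (K−S)⁺=0.0000, hold=0.0000 ⇒ V=0.0000 continue  boundary S*=70.4567
step 5: (k=5,j=0): S=78.7929, (K−S)⁺=25.3471, hold=25.5679 ⇒ V=25.5679 continue | (k=5,j=1): S=98.5411, (K−S)⁺=5.5989, hold=10.8267 ⇒ V=10.8267 continue | (k=5,j=2): S=123.2387, (K−S)⁺=0.0000, hold=2.1900 ⇒ V=2.1900 continue | (k=5,j=3): S=154.1265, (K−S)⁺=0.0000, hold=0.0000 ⇒ V=0.0000 continue | (k=5,j=4): S=192.7557, (K−S)⁺=0.0000, hold=0.0000 ⇒ V=0.0000 continue | (k=5,j=5): S=241.0667, (K−S)⁺=0.0000, hold=0.0000 ⇒ V=0.0000 continue  boundary S*=-
step 4: (k=4,j=0): S=88.1155, (K−S)⁺=16.0245, hold=18.3920 ⇒ V=18.3920 continue | (k=4,j=1): S=110.2002, (K−S)⁺=0.0000, hold=6.6331 ⇒ V=6.6331 continue | (k=4,j=2): S=137.8200, (K−S)⁺=0.0000, hold=1.1281 ⇒ V=1.1281 continue | (k=4,j=3): S=172.3623, (K−S)⁺=0.0000, hold=0.0000 ⇒ V=0.0000 continue | (k=4,j=4): S=215.5620, (K−S)⁺=0.0000, hold=0.0000 ⇒ V=0.0000 continue  boundary S*=-
step 3: (k=3,j=0): S=98.5411, (K−S)⁺=5.5989, hold=12.6730 ⇒ V=12.6730 continue | (k=3,j=1): S=123.2387, (K−S)⁺=0.0000, hold=3.9608 ⇒ V=3.9608 continue | (k=3,j=2): S=154.1265, (K−S)⁺=0.0000, hold=0.5811 ⇒ V=0.5811 continue | (k=3,j=3): S=192.7557, (K−S)⁺=0.0000, hold=0.0000 ⇒ V=0.0000 continue  boundary S*=-
step 2: (k=2,j=0): S=110.2002, (K−S)⁺=0.0000, hold=8.4382 ⇒ V=8.4382 continue | (k=2,j=1): S=137.8200, (K−S)⁺=0.0000, hold=2.3205 ⇒ V=2.3205 continue | (k=2,j=2): S=172.3623, (K−S)⁺=0.0000, hold=0.2993 ⇒ V=0.2993 continue  boundary S*=-
step 1: (k=1,j=0): S=123.2387, (K−S)⁺=0.0000, hold=5.4657 ⇒ V=5.4657 continue | (k=1,j=1): S=154.1265, (K−S)⁺=0.0000, hold=1.3396 ⇒ V=1.3396 continue  boundary S*=-
step 0: (k=0,j=0): S=137.8200, (K−S)⁺=0.0000, hold=3.4615 ⇒ V=3.4615 continue  boundary S*=-

price = 3.4615
boundary = - - - - - - 70.4567 78.7929
tree:
3.4615
5.4657 1.3396
8.4382 2.3205 0.2993
12.6730 3.9608 0.5811 0.0000
18.3920 6.6331 1.1281 0.0000 0.0000
25.5679 10.8267 2.1900 0.0000 0.0000 0.0000
33.6833 17.0374 4.2517 0.0000 0.0000 0.0000 0.0000
41.1376 25.3471 8.2542 0.0000 0.0000 0.0000 0.0000 0.0000
47.8032 33.6833 16.0245 0.0000 0.0000 0.0000 0.0000 0.0000 0.0000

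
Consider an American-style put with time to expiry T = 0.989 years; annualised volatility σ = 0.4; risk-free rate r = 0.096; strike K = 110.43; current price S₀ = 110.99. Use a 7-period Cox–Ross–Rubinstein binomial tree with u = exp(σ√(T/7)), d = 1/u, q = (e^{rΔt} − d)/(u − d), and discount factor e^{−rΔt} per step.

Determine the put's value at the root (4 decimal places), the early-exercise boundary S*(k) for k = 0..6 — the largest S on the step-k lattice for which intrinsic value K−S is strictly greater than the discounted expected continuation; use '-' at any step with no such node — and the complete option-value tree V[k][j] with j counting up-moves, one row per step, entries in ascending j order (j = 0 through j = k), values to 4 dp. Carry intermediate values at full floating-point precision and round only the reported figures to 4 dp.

price = 13.4526
boundary = - - - 70.6957 82.1656 70.6957 82.1656
tree:
13.4526
19.9905 7.4755
28.7297 12.0549 3.2365
39.7343 18.8327 5.8076 0.8307
49.6031 28.2644 10.1945 1.7105 0.0000
58.0942 39.7343 17.3591 3.5221 0.0000 0.0000
65.4000 49.6031 28.2644 7.2524 0.0000 0.0000 0.0000
71.6860 58.0942 39.7343 14.9336 0.0000 0.0000 0.0000 0.0000

Δt=0.14129, u=1.16224, d=0.86041, q=0.50772, disc=e^(-rΔt)=0.98653
k=7 terminal: V=max(K-S,0) → 71.6860 58.0942 39.7343 14.9336 0.0000 0.0000 0.0000 0.0000
k=6: j=0 S=45.0300 intr=65.4000 cont=63.9123 V=65.4000[EX]; j=1 S=60.8269 intr=49.6031 cont=48.1154 V=49.6031[EX]; j=2 S=82.1656 intr=28.2644 cont=26.7767 V=28.2644[EX]; j=3 S=110.9900 intr=0.0000 cont=7.2524 V=7.2524[hold]; j=4 S=149.9263 intr=0.0000 cont=0.0000 V=0.0000[hold]; j=5 S=202.5219 intr=0.0000 cont=0.0000 V=0.0000[hold]; j=6 S=273.5685 intr=0.0000 cont=0.0000 V=0.0000[hold]  S*(6)=82.1656
k=5: j=0 S=52.3358 intr=58.0942 cont=56.6065 V=58.0942[EX]; j=1 S=70.6957 intr=39.7343 cont=38.2466 V=39.7343[EX]; j=2 S=95.4964 intr=14.9336 cont=17.3591 V=17.3591[hold]; j=3 S=128.9974 intr=0.0000 cont=3.5221 V=3.5221[hold]; j=4 S=174.2509 intr=0.0000 cont=0.0000 V=0.0000[hold]; j=5 S=235.3797 intr=0.0000 cont=0.0000 V=0.0000[hold]  S*(5)=70.6957
k=4: j=0 S=60.8269 intr=49.6031 cont=48.1154 V=49.6031[EX]; j=1 S=82.1656 intr=28.2644 cont=27.9916 V=28.2644[EX]; j=2 S=110.9900 intr=0.0000 cont=10.1945 V=10.1945[hold]; j=3 S=149.9263 intr=0.0000 cont=1.7105 V=1.7105[hold]; j=4 S=202.5219 intr=0.0000 cont=0.0000 V=0.0000[hold]  S*(4)=82.1656
k=3: j=0 S=70.6957 intr=39.7343 cont=38.2466 V=39.7343[EX]; j=1 S=95.4964 intr=14.9336 cont=18.8327 V=18.8327[hold]; j=2 S=128.9974 intr=0.0000 cont=5.8076 V=5.8076[hold]; j=3 S=174.2509 intr=0.0000 cont=0.8307 V=0.8307[hold]  S*(3)=70.6957
k=2: j=0 S=82.1656 intr=28.2644 cont=28.7297 V=28.7297[hold]; j=1 S=110.9900 intr=0.0000 cont=12.0549 V=12.0549[hold]; j=2 S=149.9263 intr=0.0000 cont=3.2365 V=3.2365[hold]  S*(2)=-
k=1: j=0 S=95.4964 intr=14.9336 cont=19.9905 V=19.9905[hold]; j=1 S=128.9974 intr=0.0000 cont=7.4755 V=7.4755[hold]  S*(1)=-
k=0: j=0 S=110.9900 intr=0.0000 cont=13.4526 V=13.4526[hold]  S*(0)=-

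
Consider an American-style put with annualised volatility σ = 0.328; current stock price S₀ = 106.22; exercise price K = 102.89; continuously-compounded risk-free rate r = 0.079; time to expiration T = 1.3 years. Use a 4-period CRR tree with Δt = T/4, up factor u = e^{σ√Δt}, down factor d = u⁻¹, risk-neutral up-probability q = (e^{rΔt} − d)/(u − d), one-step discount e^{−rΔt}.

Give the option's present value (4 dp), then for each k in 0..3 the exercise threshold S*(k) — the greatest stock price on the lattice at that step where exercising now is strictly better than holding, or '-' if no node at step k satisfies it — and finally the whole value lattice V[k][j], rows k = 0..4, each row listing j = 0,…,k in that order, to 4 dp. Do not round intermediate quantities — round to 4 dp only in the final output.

Δt=0.32500  u=1.20561  d=0.82945  q=0.52253  discount=0.97465
step 4 (expiry): payoffs max(K−S,0) = 52.6125 29.8115 0.0000 0.0000 0.0000
step 3: (k=3,j=0): S=60.6152, (K−S)⁺=42.2748, hold=39.6667 ⇒ V=42.2748 exercise | (k=3,j=1): S=88.1045, (K−S)⁺=14.7855, hold=13.8733 ⇒ V=14.7855 exercise | (k=3,j=2): S=128.0603, (K−S)⁺=0.0000, hold=0.0000 ⇒ V=0.0000 continue | (k=3,j=3): S=186.1362, (K−S)⁺=0.0000, hold=0.0000 ⇒ V=0.0000 continue  boundary S*=88.1045
step 2: (k=2,j=0): S=73.0785, (K−S)⁺=29.8115, hold=27.2034 ⇒ V=29.8115 exercise | (k=2,j=1): S=106.2200, (K−S)⁺=0.0000, hold=6.8807 ⇒ V=6.8807 continue | (k=2,j=2): S=154.3912, (K−S)⁺=0.0000, hold=0.0000 ⇒ V=0.0000 continue  boundary S*=73.0785
step 1: (k=1,j=0): S=88.1045, (K−S)⁺=14.7855, hold=17.3776 ⇒ V=17.3776 continue | (k=1,j=1): S=128.0603, (K−S)⁺=0.0000, hold=3.2021 ⇒ V=3.2021 continue  boundary S*=-
step 0: (k=0,j=0): S=106.2200, (K−S)⁺=0.0000, hold=9.7177 ⇒ V=9.7177 continue  boundary S*=-

price = 9.7177
boundary = - - 73.0785 88.1045
tree:
9.7177
17.3776 3.2021
29.8115 6.8807 0.0000
42.2748 14.7855 0.0000 0.0000
52.6125 29.8115 0.0000 0.0000 0.0000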